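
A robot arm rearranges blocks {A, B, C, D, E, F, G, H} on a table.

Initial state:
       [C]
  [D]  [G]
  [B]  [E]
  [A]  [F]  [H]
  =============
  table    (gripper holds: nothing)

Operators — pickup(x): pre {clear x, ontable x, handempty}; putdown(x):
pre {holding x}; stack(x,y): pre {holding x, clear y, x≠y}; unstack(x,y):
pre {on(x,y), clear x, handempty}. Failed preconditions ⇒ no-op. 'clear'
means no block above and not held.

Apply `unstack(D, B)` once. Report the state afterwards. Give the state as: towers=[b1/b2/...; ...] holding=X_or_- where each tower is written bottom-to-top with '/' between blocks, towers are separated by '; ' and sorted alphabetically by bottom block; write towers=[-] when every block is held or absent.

towers=[A/B; F/E/G/C; H] holding=D

before: towers=[A/B/D; F/E/G/C; H] holding=-
pre[unstack(D, B)]: on(D,B) yes, clear(D) yes, handempty yes
all met → apply unstack(D, B)
after:  towers=[A/B; F/E/G/C; H] holding=D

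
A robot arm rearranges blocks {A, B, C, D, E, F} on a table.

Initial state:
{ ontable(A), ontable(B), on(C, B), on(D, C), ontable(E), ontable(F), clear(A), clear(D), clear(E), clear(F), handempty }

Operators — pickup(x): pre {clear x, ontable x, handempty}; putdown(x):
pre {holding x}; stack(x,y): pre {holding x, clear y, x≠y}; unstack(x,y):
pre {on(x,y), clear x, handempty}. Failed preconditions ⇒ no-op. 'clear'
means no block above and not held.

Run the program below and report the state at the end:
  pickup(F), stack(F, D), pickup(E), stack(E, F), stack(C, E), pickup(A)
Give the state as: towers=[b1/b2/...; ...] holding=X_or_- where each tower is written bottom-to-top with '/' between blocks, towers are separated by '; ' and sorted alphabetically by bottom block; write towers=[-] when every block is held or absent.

towers=[B/C/D/F/E] holding=A

step 1 (pickup(F)): towers=[A; B/C/D; E] holding=F
step 2 (stack(F, D)): towers=[A; B/C/D/F; E] holding=-
step 3 (pickup(E)): towers=[A; B/C/D/F] holding=E
step 4 (stack(E, F)): towers=[A; B/C/D/F/E] holding=-
step 5 (stack(C, E)) [no-op]: towers=[A; B/C/D/F/E] holding=-
step 6 (pickup(A)): towers=[B/C/D/F/E] holding=A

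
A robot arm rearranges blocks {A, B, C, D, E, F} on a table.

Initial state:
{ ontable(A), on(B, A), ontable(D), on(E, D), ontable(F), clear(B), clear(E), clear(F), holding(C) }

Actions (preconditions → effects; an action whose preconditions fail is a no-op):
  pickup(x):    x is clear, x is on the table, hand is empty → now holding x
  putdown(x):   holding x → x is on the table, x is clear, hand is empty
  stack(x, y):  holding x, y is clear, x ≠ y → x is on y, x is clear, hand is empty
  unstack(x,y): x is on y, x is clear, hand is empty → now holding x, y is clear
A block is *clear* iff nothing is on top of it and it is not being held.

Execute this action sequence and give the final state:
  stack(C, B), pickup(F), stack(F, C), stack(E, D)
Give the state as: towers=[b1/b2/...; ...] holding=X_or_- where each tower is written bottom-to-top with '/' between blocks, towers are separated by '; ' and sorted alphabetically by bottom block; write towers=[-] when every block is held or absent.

towers=[A/B/C/F; D/E] holding=-

step 1 (stack(C, B)): towers=[A/B/C; D/E; F] holding=-
step 2 (pickup(F)): towers=[A/B/C; D/E] holding=F
step 3 (stack(F, C)): towers=[A/B/C/F; D/E] holding=-
step 4 (stack(E, D)) [no-op]: towers=[A/B/C/F; D/E] holding=-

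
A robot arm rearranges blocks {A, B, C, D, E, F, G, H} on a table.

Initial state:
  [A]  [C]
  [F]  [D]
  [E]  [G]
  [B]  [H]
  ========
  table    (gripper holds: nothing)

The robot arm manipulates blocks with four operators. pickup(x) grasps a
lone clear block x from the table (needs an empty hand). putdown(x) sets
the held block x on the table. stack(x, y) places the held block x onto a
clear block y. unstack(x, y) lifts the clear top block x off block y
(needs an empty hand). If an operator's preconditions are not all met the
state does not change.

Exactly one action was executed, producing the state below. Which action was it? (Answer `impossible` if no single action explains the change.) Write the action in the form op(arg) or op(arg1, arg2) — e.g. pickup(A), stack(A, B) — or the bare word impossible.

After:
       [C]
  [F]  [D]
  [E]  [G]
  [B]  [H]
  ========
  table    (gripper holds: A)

target: towers=[B/E/F; H/G/D/C] holding=A
     unstack(A, F) → towers=[B/E/F; H/G/D/C] holding=A  ← match
     unstack(C, D) → towers=[B/E/F/A; H/G/D] holding=C

unstack(A, F)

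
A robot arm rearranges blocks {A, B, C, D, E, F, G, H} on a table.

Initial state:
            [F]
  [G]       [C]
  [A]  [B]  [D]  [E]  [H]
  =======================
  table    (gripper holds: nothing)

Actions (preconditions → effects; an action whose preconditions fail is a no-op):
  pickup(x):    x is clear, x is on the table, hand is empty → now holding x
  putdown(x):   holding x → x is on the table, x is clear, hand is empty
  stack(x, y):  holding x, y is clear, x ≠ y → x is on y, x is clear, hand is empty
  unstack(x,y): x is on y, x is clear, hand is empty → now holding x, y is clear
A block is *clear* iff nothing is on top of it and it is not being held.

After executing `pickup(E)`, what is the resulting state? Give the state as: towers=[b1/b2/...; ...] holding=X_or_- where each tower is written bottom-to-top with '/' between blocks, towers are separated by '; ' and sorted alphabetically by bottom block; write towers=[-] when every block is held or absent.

before: towers=[A/G; B; D/C/F; E; H] holding=-
pre[pickup(E)]: clear(E) ok, ontable(E) ok, handempty ok
all met → apply pickup(E)
after:  towers=[A/G; B; D/C/F; H] holding=E

towers=[A/G; B; D/C/F; H] holding=E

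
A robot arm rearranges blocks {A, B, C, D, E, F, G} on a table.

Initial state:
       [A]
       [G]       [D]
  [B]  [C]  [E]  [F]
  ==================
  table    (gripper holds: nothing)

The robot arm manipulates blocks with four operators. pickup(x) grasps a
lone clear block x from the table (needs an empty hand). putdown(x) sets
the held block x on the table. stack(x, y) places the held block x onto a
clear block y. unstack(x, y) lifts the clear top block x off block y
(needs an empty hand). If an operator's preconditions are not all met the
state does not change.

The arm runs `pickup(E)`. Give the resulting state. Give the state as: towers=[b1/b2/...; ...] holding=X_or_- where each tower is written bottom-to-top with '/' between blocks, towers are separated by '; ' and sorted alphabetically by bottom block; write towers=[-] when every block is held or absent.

before: towers=[B; C/G/A; E; F/D] holding=-
pre[pickup(E)]: clear(E) ✓, ontable(E) ✓, handempty ✓
all met → apply pickup(E)
after:  towers=[B; C/G/A; F/D] holding=E

towers=[B; C/G/A; F/D] holding=E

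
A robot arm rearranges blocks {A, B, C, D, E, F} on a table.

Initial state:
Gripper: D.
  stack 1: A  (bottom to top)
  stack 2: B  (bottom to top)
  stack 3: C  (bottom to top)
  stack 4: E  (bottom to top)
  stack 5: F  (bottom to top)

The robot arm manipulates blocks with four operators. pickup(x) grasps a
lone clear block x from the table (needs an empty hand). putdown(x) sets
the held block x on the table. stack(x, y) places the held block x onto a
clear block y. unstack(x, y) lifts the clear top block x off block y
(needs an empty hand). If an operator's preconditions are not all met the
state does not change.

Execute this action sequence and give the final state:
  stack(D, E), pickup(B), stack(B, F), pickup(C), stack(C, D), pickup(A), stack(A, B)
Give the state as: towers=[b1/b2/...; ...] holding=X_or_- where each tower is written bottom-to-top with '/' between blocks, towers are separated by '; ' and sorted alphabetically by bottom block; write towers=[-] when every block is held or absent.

step 1 (stack(D, E)): towers=[A; B; C; E/D; F] holding=-
step 2 (pickup(B)): towers=[A; C; E/D; F] holding=B
step 3 (stack(B, F)): towers=[A; C; E/D; F/B] holding=-
step 4 (pickup(C)): towers=[A; E/D; F/B] holding=C
step 5 (stack(C, D)): towers=[A; E/D/C; F/B] holding=-
step 6 (pickup(A)): towers=[E/D/C; F/B] holding=A
step 7 (stack(A, B)): towers=[E/D/C; F/B/A] holding=-

towers=[E/D/C; F/B/A] holding=-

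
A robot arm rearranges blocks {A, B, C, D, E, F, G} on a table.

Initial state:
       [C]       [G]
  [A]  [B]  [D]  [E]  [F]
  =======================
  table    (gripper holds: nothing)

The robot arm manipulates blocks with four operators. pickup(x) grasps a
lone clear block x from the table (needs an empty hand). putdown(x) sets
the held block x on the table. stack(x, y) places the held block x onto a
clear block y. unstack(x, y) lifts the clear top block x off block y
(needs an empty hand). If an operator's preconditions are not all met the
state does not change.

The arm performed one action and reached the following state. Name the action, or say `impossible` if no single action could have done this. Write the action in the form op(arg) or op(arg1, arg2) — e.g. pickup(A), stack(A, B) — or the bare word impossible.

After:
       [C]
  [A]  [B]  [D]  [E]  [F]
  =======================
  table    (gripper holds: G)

unstack(G, E)

target: towers=[A; B/C; D; E; F] holding=G
         pickup(F) → towers=[A; B/C; D; E/G] holding=F
     unstack(G, E) → towers=[A; B/C; D; E; F] holding=G  ← match
         pickup(D) → towers=[A; B/C; E/G; F] holding=D
         pickup(A) → towers=[B/C; D; E/G; F] holding=A
     unstack(C, B) → towers=[A; B; D; E/G; F] holding=C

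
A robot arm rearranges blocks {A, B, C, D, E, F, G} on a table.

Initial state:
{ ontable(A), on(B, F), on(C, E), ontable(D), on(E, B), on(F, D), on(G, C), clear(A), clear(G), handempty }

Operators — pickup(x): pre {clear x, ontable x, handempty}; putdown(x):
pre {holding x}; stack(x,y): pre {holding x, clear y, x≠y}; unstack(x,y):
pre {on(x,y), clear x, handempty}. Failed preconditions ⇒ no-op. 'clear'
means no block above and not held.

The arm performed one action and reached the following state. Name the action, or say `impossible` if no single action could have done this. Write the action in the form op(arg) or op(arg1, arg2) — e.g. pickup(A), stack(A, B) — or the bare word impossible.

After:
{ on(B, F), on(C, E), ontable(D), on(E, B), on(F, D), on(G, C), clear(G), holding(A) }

pickup(A)

target: towers=[D/F/B/E/C/G] holding=A
     unstack(G, C) → towers=[A; D/F/B/E/C] holding=G
         pickup(A) → towers=[D/F/B/E/C/G] holding=A  ← match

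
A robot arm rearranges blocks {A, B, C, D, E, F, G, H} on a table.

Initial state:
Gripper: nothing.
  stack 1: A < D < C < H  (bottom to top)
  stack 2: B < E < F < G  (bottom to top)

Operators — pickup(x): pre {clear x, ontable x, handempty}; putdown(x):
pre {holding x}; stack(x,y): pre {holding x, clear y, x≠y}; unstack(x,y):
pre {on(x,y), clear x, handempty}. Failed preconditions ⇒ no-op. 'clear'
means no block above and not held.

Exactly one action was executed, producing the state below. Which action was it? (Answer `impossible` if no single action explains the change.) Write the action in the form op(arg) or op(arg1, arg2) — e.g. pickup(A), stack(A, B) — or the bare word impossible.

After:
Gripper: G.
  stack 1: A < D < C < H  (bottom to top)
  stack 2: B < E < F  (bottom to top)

unstack(G, F)

target: towers=[A/D/C/H; B/E/F] holding=G
     unstack(G, F) → towers=[A/D/C/H; B/E/F] holding=G  ← match
     unstack(H, C) → towers=[A/D/C; B/E/F/G] holding=H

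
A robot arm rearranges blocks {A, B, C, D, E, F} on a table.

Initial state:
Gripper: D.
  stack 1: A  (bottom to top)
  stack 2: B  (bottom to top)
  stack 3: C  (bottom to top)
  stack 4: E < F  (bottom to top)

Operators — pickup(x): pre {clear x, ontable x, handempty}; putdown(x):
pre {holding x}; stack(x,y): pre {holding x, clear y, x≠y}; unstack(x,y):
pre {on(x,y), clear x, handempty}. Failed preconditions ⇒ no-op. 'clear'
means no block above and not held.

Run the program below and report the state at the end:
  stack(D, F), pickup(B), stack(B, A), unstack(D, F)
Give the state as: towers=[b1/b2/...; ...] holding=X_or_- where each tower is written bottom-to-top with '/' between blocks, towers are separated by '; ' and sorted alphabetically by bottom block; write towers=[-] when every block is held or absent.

towers=[A/B; C; E/F] holding=D

step 1 (stack(D, F)): towers=[A; B; C; E/F/D] holding=-
step 2 (pickup(B)): towers=[A; C; E/F/D] holding=B
step 3 (stack(B, A)): towers=[A/B; C; E/F/D] holding=-
step 4 (unstack(D, F)): towers=[A/B; C; E/F] holding=D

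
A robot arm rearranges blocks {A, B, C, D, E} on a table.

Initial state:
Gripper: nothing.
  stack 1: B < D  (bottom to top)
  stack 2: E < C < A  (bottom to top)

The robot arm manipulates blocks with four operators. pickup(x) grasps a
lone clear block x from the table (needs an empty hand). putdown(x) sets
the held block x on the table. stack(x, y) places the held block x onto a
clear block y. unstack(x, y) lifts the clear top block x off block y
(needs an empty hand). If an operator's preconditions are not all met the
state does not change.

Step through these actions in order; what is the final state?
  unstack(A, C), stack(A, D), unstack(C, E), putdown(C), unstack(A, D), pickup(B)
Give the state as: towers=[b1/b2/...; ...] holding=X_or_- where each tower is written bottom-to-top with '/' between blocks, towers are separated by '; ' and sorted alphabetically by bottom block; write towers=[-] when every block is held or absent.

towers=[B/D; C; E] holding=A

step 1 (unstack(A, C)): towers=[B/D; E/C] holding=A
step 2 (stack(A, D)): towers=[B/D/A; E/C] holding=-
step 3 (unstack(C, E)): towers=[B/D/A; E] holding=C
step 4 (putdown(C)): towers=[B/D/A; C; E] holding=-
step 5 (unstack(A, D)): towers=[B/D; C; E] holding=A
step 6 (pickup(B)) [no-op]: towers=[B/D; C; E] holding=A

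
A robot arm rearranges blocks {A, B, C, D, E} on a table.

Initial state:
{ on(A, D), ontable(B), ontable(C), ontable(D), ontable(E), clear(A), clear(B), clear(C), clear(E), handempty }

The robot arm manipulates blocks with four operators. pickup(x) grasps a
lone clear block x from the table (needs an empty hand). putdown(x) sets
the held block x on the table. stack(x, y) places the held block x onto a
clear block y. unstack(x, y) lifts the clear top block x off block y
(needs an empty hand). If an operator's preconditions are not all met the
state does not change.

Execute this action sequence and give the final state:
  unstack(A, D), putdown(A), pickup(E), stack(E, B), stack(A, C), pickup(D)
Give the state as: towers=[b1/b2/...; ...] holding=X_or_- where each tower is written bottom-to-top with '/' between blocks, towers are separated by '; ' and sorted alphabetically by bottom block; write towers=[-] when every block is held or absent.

towers=[A; B/E; C] holding=D

step 1 (unstack(A, D)): towers=[B; C; D; E] holding=A
step 2 (putdown(A)): towers=[A; B; C; D; E] holding=-
step 3 (pickup(E)): towers=[A; B; C; D] holding=E
step 4 (stack(E, B)): towers=[A; B/E; C; D] holding=-
step 5 (stack(A, C)) [no-op]: towers=[A; B/E; C; D] holding=-
step 6 (pickup(D)): towers=[A; B/E; C] holding=D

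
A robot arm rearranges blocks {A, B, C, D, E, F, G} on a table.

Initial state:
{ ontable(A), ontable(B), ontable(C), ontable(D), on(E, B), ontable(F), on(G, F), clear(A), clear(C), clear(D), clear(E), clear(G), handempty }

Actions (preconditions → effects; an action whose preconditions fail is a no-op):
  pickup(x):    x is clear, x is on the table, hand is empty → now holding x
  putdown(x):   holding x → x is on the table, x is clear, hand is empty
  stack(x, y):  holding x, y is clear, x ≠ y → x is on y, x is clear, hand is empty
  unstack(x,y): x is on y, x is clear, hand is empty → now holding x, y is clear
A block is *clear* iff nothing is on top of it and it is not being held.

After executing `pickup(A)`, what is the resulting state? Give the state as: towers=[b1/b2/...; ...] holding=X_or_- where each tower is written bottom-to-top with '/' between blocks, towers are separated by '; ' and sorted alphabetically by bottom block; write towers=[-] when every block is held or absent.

towers=[B/E; C; D; F/G] holding=A

before: towers=[A; B/E; C; D; F/G] holding=-
pre[pickup(A)]: clear(A) ✓, ontable(A) ✓, handempty ✓
all met → apply pickup(A)
after:  towers=[B/E; C; D; F/G] holding=A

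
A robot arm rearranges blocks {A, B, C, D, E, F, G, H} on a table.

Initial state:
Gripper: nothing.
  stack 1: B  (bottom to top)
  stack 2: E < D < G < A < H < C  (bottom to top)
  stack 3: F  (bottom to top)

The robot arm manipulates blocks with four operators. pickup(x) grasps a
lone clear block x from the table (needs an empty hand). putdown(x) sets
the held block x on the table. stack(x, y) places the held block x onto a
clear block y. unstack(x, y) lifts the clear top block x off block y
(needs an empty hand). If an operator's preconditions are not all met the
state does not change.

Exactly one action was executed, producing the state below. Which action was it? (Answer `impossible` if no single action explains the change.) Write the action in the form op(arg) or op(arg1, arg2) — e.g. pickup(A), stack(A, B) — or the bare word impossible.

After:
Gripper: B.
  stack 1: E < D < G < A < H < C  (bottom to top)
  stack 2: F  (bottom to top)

pickup(B)

target: towers=[E/D/G/A/H/C; F] holding=B
         pickup(B) → towers=[E/D/G/A/H/C; F] holding=B  ← match
         pickup(F) → towers=[B; E/D/G/A/H/C] holding=F
     unstack(C, H) → towers=[B; E/D/G/A/H; F] holding=C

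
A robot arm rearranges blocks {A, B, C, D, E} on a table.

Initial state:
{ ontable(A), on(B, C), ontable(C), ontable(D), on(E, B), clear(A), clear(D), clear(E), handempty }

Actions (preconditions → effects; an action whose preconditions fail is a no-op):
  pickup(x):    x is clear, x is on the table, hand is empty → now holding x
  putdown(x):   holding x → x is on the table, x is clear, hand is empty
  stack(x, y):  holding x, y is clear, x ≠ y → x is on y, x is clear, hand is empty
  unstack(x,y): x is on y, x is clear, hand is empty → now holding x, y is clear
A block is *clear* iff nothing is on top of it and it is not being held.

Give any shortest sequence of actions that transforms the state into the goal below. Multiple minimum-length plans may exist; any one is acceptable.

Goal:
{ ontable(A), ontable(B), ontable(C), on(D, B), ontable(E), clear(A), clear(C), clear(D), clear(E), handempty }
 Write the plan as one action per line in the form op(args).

unstack(E, B)
putdown(E)
unstack(B, C)
putdown(B)
pickup(D)
stack(D, B)

step 1 (unstack(E, B)): towers=[A; C/B; D] holding=E
step 2 (putdown(E)): towers=[A; C/B; D; E] holding=-
step 3 (unstack(B, C)): towers=[A; C; D; E] holding=B
step 4 (putdown(B)): towers=[A; B; C; D; E] holding=-
step 5 (pickup(D)): towers=[A; B; C; E] holding=D
step 6 (stack(D, B)): towers=[A; B/D; C; E] holding=-
goal check: towers=[A; B/D; C; E] holding=- — reached (length 6, optimal by BFS)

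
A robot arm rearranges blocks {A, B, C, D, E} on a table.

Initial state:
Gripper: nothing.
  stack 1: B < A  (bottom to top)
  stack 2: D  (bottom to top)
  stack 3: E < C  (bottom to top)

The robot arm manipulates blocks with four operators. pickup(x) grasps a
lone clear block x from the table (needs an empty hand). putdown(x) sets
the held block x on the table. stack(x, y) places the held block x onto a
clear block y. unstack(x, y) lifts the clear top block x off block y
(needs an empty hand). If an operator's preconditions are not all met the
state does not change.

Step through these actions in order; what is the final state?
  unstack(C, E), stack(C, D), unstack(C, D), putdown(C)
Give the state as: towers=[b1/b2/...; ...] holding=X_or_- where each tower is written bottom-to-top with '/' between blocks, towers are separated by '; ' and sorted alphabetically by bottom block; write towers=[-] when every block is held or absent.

towers=[B/A; C; D; E] holding=-

step 1 (unstack(C, E)): towers=[B/A; D; E] holding=C
step 2 (stack(C, D)): towers=[B/A; D/C; E] holding=-
step 3 (unstack(C, D)): towers=[B/A; D; E] holding=C
step 4 (putdown(C)): towers=[B/A; C; D; E] holding=-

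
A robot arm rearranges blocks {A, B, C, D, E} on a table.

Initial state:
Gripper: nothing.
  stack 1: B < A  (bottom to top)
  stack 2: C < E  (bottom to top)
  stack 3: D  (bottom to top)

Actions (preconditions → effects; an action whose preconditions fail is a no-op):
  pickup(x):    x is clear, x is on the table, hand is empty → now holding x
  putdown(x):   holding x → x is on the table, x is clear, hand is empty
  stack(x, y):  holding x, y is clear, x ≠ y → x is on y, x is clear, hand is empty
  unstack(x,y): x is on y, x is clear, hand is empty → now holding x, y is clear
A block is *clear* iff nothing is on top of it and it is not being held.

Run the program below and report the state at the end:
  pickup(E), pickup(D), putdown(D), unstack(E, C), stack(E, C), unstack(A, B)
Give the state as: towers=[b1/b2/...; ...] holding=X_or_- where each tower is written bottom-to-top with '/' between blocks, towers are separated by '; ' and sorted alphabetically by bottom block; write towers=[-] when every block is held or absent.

step 1 (pickup(E)) [no-op]: towers=[B/A; C/E; D] holding=-
step 2 (pickup(D)): towers=[B/A; C/E] holding=D
step 3 (putdown(D)): towers=[B/A; C/E; D] holding=-
step 4 (unstack(E, C)): towers=[B/A; C; D] holding=E
step 5 (stack(E, C)): towers=[B/A; C/E; D] holding=-
step 6 (unstack(A, B)): towers=[B; C/E; D] holding=A

towers=[B; C/E; D] holding=A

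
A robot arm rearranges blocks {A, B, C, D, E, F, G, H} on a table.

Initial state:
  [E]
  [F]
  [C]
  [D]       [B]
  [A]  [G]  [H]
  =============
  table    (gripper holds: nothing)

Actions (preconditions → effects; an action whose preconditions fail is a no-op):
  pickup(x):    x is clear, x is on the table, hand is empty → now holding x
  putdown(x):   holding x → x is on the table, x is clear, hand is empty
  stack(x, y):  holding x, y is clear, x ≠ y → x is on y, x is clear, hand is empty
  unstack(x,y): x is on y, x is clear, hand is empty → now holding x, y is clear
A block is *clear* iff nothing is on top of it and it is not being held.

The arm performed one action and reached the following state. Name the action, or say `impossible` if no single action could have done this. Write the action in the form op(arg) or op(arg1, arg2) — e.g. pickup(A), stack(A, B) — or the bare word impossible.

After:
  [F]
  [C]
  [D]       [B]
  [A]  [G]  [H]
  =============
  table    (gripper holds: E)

unstack(E, F)

target: towers=[A/D/C/F; G; H/B] holding=E
         pickup(G) → towers=[A/D/C/F/E; H/B] holding=G
     unstack(E, F) → towers=[A/D/C/F; G; H/B] holding=E  ← match
     unstack(B, H) → towers=[A/D/C/F/E; G; H] holding=B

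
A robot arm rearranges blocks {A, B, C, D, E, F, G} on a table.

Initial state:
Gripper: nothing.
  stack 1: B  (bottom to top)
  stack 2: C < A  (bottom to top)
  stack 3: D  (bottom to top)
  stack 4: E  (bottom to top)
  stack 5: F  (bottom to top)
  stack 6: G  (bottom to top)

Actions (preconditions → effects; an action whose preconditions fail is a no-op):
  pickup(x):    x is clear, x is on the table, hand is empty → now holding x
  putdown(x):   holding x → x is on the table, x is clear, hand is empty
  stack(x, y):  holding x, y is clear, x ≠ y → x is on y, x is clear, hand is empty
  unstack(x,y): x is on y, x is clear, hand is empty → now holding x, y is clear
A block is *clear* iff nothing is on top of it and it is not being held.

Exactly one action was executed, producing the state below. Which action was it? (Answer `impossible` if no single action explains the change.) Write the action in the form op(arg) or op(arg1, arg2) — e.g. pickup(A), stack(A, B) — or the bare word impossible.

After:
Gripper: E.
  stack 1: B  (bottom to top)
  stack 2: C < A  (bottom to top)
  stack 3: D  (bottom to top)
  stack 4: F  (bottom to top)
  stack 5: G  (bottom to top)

target: towers=[B; C/A; D; F; G] holding=E
         pickup(B) → towers=[C/A; D; E; F; G] holding=B
         pickup(F) → towers=[B; C/A; D; E; G] holding=F
         pickup(G) → towers=[B; C/A; D; E; F] holding=G
         pickup(D) → towers=[B; C/A; E; F; G] holding=D
     unstack(A, C) → towers=[B; C; D; E; F; G] holding=A
         pickup(E) → towers=[B; C/A; D; F; G] holding=E  ← match

pickup(E)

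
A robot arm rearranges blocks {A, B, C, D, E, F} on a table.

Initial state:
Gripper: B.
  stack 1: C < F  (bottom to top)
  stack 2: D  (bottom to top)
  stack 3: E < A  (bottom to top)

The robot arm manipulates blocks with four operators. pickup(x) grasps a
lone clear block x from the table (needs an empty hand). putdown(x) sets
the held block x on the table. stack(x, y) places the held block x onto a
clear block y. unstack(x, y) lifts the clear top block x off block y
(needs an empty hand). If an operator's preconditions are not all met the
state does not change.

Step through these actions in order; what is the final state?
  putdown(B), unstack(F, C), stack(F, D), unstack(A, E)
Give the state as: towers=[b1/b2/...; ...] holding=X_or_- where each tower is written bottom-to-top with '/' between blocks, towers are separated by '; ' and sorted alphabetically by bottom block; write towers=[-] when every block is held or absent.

step 1 (putdown(B)): towers=[B; C/F; D; E/A] holding=-
step 2 (unstack(F, C)): towers=[B; C; D; E/A] holding=F
step 3 (stack(F, D)): towers=[B; C; D/F; E/A] holding=-
step 4 (unstack(A, E)): towers=[B; C; D/F; E] holding=A

towers=[B; C; D/F; E] holding=A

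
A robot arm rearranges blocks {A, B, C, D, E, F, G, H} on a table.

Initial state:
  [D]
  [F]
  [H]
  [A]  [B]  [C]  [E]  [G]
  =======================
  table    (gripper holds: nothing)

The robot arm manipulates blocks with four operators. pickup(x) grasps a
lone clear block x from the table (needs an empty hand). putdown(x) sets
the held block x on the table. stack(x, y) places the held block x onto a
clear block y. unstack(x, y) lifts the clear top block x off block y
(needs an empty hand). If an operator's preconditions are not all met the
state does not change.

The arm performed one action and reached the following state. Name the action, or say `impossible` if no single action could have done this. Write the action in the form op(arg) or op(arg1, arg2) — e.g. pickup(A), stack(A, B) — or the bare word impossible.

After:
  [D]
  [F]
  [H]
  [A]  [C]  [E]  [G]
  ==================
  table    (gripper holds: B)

pickup(B)

target: towers=[A/H/F/D; C; E; G] holding=B
         pickup(G) → towers=[A/H/F/D; B; C; E] holding=G
         pickup(E) → towers=[A/H/F/D; B; C; G] holding=E
         pickup(B) → towers=[A/H/F/D; C; E; G] holding=B  ← match
     unstack(D, F) → towers=[A/H/F; B; C; E; G] holding=D
         pickup(C) → towers=[A/H/F/D; B; E; G] holding=C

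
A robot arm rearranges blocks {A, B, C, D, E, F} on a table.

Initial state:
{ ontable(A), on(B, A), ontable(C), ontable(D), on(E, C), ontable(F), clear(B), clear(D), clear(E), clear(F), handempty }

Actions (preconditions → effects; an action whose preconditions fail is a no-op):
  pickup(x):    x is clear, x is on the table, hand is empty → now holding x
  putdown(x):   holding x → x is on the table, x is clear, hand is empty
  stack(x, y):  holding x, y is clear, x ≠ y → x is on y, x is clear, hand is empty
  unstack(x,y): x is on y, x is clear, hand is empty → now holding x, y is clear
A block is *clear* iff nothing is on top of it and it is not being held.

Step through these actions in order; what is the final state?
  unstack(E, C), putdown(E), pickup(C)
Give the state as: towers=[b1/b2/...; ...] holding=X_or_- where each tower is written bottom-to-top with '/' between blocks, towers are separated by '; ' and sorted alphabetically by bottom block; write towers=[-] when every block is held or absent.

towers=[A/B; D; E; F] holding=C

step 1 (unstack(E, C)): towers=[A/B; C; D; F] holding=E
step 2 (putdown(E)): towers=[A/B; C; D; E; F] holding=-
step 3 (pickup(C)): towers=[A/B; D; E; F] holding=C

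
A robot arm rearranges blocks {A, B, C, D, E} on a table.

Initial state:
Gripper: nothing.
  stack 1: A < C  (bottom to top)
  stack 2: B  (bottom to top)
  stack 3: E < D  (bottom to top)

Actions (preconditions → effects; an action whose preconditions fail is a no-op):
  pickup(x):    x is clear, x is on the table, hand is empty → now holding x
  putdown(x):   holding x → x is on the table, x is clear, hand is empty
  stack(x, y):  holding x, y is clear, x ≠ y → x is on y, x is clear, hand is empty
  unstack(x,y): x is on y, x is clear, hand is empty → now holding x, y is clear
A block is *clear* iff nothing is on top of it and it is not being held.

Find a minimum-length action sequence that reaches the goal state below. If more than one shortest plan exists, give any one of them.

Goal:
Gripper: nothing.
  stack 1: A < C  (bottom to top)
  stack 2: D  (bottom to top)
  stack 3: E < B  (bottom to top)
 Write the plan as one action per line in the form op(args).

unstack(D, E)
putdown(D)
pickup(B)
stack(B, E)

step 1 (unstack(D, E)): towers=[A/C; B; E] holding=D
step 2 (putdown(D)): towers=[A/C; B; D; E] holding=-
step 3 (pickup(B)): towers=[A/C; D; E] holding=B
step 4 (stack(B, E)): towers=[A/C; D; E/B] holding=-
goal check: towers=[A/C; D; E/B] holding=- — reached (length 4, optimal by BFS)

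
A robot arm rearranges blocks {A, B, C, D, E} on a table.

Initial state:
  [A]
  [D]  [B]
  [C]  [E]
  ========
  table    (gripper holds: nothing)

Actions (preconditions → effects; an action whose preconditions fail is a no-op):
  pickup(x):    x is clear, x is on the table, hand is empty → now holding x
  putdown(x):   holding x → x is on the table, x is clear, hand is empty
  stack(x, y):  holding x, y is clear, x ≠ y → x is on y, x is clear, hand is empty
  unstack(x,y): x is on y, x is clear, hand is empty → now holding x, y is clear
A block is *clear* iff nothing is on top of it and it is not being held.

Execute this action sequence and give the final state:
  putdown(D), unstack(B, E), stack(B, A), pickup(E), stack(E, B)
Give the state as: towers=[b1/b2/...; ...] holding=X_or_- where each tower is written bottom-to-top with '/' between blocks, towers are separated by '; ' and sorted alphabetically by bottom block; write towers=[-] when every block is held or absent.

towers=[C/D/A/B/E] holding=-

step 1 (putdown(D)) [no-op]: towers=[C/D/A; E/B] holding=-
step 2 (unstack(B, E)): towers=[C/D/A; E] holding=B
step 3 (stack(B, A)): towers=[C/D/A/B; E] holding=-
step 4 (pickup(E)): towers=[C/D/A/B] holding=E
step 5 (stack(E, B)): towers=[C/D/A/B/E] holding=-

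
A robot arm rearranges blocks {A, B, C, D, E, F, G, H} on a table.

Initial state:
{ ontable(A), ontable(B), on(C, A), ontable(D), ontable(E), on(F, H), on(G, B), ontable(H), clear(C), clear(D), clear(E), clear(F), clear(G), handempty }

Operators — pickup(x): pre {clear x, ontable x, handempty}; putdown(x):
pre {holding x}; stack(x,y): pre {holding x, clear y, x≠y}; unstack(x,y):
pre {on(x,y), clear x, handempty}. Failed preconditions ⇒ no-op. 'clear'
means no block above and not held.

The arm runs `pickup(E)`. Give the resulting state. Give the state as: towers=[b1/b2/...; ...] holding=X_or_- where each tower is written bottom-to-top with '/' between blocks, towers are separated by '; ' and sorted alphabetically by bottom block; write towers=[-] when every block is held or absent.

towers=[A/C; B/G; D; H/F] holding=E

before: towers=[A/C; B/G; D; E; H/F] holding=-
pre[pickup(E)]: clear(E) ok, ontable(E) ok, handempty ok
all met → apply pickup(E)
after:  towers=[A/C; B/G; D; H/F] holding=E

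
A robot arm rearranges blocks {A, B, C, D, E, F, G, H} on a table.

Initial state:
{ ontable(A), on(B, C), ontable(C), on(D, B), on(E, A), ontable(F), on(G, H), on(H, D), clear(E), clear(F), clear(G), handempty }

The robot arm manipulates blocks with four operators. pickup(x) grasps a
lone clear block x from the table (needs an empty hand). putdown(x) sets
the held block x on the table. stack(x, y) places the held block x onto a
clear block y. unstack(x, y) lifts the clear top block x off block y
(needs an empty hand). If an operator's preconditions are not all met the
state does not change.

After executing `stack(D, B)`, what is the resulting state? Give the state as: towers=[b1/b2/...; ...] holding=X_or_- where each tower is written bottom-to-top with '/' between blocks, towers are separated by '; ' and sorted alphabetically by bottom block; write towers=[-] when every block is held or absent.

towers=[A/E; C/B/D/H/G; F] holding=-

before: towers=[A/E; C/B/D/H/G; F] holding=-
pre[stack(D, B)]: holding(D) no, clear(B) no, D≠B yes
holding(D), clear(B) unmet → stack(D, B) is a no-op
after:  towers=[A/E; C/B/D/H/G; F] holding=-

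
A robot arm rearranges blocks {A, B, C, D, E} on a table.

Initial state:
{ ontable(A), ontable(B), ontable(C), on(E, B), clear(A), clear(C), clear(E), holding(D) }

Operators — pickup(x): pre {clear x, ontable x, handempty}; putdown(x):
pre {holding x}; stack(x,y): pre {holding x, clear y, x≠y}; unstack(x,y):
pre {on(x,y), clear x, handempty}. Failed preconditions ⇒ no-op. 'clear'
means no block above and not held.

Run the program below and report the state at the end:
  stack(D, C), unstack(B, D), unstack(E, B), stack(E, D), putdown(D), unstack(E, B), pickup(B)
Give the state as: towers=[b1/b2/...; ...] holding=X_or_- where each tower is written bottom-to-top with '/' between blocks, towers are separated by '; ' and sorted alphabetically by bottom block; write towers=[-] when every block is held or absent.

step 1 (stack(D, C)): towers=[A; B/E; C/D] holding=-
step 2 (unstack(B, D)) [no-op]: towers=[A; B/E; C/D] holding=-
step 3 (unstack(E, B)): towers=[A; B; C/D] holding=E
step 4 (stack(E, D)): towers=[A; B; C/D/E] holding=-
step 5 (putdown(D)) [no-op]: towers=[A; B; C/D/E] holding=-
step 6 (unstack(E, B)) [no-op]: towers=[A; B; C/D/E] holding=-
step 7 (pickup(B)): towers=[A; C/D/E] holding=B

towers=[A; C/D/E] holding=B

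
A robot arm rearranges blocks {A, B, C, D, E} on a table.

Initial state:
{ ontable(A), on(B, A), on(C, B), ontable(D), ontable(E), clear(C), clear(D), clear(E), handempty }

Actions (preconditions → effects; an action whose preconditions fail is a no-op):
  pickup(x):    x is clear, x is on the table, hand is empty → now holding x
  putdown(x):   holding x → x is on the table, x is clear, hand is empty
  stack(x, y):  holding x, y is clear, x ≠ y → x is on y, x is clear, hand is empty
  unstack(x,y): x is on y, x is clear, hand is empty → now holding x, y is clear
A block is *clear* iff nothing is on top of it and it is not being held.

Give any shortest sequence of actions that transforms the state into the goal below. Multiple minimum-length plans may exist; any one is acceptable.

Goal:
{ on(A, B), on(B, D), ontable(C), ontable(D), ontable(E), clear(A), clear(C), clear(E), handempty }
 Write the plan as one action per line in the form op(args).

step 1 (unstack(C, B)): towers=[A/B; D; E] holding=C
step 2 (putdown(C)): towers=[A/B; C; D; E] holding=-
step 3 (unstack(B, A)): towers=[A; C; D; E] holding=B
step 4 (stack(B, D)): towers=[A; C; D/B; E] holding=-
step 5 (pickup(A)): towers=[C; D/B; E] holding=A
step 6 (stack(A, B)): towers=[C; D/B/A; E] holding=-
goal check: towers=[C; D/B/A; E] holding=- — reached (length 6, optimal by BFS)

unstack(C, B)
putdown(C)
unstack(B, A)
stack(B, D)
pickup(A)
stack(A, B)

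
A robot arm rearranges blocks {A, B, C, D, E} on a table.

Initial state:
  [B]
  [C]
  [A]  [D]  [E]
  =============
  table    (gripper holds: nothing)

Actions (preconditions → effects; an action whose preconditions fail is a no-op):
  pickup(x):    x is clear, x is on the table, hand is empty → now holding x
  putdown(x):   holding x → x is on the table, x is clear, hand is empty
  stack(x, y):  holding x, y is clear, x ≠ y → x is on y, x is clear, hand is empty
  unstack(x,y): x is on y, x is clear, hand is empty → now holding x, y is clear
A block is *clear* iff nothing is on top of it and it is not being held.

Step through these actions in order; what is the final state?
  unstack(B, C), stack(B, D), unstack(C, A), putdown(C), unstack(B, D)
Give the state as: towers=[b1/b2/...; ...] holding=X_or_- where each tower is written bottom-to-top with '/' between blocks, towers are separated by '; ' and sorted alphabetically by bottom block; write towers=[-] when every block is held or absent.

step 1 (unstack(B, C)): towers=[A/C; D; E] holding=B
step 2 (stack(B, D)): towers=[A/C; D/B; E] holding=-
step 3 (unstack(C, A)): towers=[A; D/B; E] holding=C
step 4 (putdown(C)): towers=[A; C; D/B; E] holding=-
step 5 (unstack(B, D)): towers=[A; C; D; E] holding=B

towers=[A; C; D; E] holding=B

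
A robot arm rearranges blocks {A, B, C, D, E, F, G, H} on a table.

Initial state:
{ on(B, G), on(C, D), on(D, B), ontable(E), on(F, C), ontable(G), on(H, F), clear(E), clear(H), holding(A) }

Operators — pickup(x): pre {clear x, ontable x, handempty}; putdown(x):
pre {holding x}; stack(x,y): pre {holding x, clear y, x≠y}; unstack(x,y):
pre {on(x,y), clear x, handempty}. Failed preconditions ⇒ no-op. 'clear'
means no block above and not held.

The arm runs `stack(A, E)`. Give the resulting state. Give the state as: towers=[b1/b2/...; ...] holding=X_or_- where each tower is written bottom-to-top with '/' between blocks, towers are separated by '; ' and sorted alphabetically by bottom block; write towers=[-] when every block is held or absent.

towers=[E/A; G/B/D/C/F/H] holding=-

before: towers=[E; G/B/D/C/F/H] holding=A
pre[stack(A, E)]: holding(A) ok, clear(E) ok, A≠E ok
all met → apply stack(A, E)
after:  towers=[E/A; G/B/D/C/F/H] holding=-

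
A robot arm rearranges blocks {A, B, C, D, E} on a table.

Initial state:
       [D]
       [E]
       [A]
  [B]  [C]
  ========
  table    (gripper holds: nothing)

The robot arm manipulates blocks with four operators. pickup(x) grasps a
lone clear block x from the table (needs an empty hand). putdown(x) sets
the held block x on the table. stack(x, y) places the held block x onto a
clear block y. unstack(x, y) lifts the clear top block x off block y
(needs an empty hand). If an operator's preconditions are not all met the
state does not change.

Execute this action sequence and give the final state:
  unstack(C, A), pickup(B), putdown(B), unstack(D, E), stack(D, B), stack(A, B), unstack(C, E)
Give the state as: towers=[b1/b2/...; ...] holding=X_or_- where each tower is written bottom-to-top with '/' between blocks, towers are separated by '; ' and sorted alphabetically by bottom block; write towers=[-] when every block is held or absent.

towers=[B/D; C/A/E] holding=-

step 1 (unstack(C, A)) [no-op]: towers=[B; C/A/E/D] holding=-
step 2 (pickup(B)): towers=[C/A/E/D] holding=B
step 3 (putdown(B)): towers=[B; C/A/E/D] holding=-
step 4 (unstack(D, E)): towers=[B; C/A/E] holding=D
step 5 (stack(D, B)): towers=[B/D; C/A/E] holding=-
step 6 (stack(A, B)) [no-op]: towers=[B/D; C/A/E] holding=-
step 7 (unstack(C, E)) [no-op]: towers=[B/D; C/A/E] holding=-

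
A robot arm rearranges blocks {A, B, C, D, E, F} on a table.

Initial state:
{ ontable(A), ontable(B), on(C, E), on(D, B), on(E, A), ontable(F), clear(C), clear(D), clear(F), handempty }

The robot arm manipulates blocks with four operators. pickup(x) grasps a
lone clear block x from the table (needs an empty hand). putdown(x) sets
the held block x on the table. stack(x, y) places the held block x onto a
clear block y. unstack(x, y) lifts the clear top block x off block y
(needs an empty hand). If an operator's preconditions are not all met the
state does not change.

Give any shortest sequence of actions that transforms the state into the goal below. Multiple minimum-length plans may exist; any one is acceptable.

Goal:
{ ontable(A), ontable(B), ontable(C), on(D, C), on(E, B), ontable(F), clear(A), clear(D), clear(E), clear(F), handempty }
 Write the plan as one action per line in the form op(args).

unstack(C, E)
putdown(C)
unstack(D, B)
stack(D, C)
unstack(E, A)
stack(E, B)

step 1 (unstack(C, E)): towers=[A/E; B/D; F] holding=C
step 2 (putdown(C)): towers=[A/E; B/D; C; F] holding=-
step 3 (unstack(D, B)): towers=[A/E; B; C; F] holding=D
step 4 (stack(D, C)): towers=[A/E; B; C/D; F] holding=-
step 5 (unstack(E, A)): towers=[A; B; C/D; F] holding=E
step 6 (stack(E, B)): towers=[A; B/E; C/D; F] holding=-
goal check: towers=[A; B/E; C/D; F] holding=- — reached (length 6, optimal by BFS)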